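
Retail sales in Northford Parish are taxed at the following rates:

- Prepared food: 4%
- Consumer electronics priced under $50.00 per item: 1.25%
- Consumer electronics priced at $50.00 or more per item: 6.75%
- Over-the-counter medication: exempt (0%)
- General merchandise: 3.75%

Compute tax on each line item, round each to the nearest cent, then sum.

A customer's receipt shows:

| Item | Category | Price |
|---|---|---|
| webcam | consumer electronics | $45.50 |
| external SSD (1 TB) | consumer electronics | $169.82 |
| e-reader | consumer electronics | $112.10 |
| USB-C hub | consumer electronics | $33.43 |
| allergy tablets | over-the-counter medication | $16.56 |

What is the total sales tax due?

Webcam $45.50: consumer electronics, under $50.00 → 1.25% → $0.57
External SSD (1 TB) $169.82: consumer electronics, $50.00 or more → 6.75% → $11.46
E-reader $112.10: consumer electronics, $50.00 or more → 6.75% → $7.57
USB-C hub $33.43: consumer electronics, under $50.00 → 1.25% → $0.42
Allergy tablets $16.56: over-the-counter medication → 0% → $0.00
Total tax = $0.57 + $11.46 + $7.57 + $0.42 = $20.02

$20.02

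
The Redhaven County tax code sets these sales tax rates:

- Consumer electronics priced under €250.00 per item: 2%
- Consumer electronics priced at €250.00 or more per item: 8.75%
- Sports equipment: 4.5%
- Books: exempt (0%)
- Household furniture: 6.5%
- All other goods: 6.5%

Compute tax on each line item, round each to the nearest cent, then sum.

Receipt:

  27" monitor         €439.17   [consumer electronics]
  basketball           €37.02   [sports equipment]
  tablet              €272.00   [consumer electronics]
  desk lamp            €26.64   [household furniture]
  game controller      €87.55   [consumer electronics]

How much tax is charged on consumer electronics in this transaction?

€63.98

27" monitor €439.17: consumer electronics, €250.00 or more → 8.75% → €38.43
Tablet €272.00: consumer electronics, €250.00 or more → 8.75% → €23.80
Game controller €87.55: consumer electronics, under €250.00 → 2% → €1.75
Tax on consumer electronics = €38.43 + €23.80 + €1.75 = €63.98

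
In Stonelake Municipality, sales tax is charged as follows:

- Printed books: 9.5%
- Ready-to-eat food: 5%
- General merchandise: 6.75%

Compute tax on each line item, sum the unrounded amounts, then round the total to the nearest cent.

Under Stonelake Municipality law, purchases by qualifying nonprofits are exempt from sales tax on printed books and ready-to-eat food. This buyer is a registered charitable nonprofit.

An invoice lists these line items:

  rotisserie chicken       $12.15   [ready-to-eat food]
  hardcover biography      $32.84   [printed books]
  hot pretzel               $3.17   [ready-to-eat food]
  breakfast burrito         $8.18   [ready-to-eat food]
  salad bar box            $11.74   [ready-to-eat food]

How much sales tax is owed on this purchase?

Rotisserie chicken $12.15: ready-to-eat food, buyer-exempt → 0% → $0.00
Hardcover biography $32.84: printed books, buyer-exempt → 0% → $0.00
Hot pretzel $3.17: ready-to-eat food, buyer-exempt → 0% → $0.00
Breakfast burrito $8.18: ready-to-eat food, buyer-exempt → 0% → $0.00
Salad bar box $11.74: ready-to-eat food, buyer-exempt → 0% → $0.00
Unrounded tax sum = $0.00 → $0.00

$0.00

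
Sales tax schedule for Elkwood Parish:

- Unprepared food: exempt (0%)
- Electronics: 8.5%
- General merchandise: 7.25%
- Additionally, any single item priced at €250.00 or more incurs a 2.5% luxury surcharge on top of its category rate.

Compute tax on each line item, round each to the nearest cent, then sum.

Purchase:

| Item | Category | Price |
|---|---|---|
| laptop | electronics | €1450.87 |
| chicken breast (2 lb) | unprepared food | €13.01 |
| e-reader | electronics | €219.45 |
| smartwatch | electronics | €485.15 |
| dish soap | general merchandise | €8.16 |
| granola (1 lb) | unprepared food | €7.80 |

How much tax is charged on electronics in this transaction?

€231.62

Laptop €1450.87: electronics → 8.5% + 2.5% surcharge = 11% → €159.60
E-reader €219.45: electronics → 8.5% → €18.65
Smartwatch €485.15: electronics → 8.5% + 2.5% surcharge = 11% → €53.37
Tax on electronics = €159.60 + €18.65 + €53.37 = €231.62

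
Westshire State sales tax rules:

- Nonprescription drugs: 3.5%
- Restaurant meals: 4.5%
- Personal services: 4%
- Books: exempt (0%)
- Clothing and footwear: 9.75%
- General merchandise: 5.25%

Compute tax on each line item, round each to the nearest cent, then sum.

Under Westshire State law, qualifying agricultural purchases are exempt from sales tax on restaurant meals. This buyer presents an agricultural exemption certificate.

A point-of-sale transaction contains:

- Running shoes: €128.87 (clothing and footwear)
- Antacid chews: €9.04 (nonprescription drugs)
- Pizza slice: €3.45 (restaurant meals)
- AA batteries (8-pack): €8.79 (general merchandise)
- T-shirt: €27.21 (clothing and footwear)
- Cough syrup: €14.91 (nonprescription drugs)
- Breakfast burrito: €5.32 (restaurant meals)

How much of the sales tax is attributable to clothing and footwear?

€15.21

Running shoes €128.87: clothing and footwear → 9.75% → €12.56
T-shirt €27.21: clothing and footwear → 9.75% → €2.65
Tax on clothing and footwear = €12.56 + €2.65 = €15.21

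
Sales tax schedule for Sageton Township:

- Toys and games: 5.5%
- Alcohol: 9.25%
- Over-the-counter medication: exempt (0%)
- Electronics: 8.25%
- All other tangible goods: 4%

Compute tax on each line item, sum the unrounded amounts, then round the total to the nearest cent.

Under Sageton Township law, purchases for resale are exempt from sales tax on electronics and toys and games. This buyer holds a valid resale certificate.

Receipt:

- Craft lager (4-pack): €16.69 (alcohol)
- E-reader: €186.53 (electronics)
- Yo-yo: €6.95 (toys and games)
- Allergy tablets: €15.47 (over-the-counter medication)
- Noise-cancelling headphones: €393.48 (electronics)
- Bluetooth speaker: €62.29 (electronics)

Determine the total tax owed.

€1.54

Craft lager (4-pack) €16.69: alcohol → 9.25% → €1.543825
E-reader €186.53: electronics, buyer-exempt → 0% → €0.00
Yo-yo €6.95: toys and games, buyer-exempt → 0% → €0.00
Allergy tablets €15.47: over-the-counter medication → 0% → €0.00
Noise-cancelling headphones €393.48: electronics, buyer-exempt → 0% → €0.00
Bluetooth speaker €62.29: electronics, buyer-exempt → 0% → €0.00
Unrounded tax sum = €1.543825 → €1.54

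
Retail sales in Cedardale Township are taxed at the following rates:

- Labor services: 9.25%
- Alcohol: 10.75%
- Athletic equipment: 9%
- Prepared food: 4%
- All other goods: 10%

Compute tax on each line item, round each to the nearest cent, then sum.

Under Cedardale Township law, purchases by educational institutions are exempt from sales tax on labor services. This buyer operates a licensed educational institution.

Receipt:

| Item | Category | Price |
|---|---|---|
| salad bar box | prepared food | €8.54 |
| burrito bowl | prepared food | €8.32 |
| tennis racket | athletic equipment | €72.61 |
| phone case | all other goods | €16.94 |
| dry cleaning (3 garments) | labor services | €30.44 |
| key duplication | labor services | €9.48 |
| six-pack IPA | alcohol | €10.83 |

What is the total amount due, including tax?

€167.21

Salad bar box €8.54: prepared food → 4% → €0.34
Burrito bowl €8.32: prepared food → 4% → €0.33
Tennis racket €72.61: athletic equipment → 9% → €6.53
Phone case €16.94: all other goods → 10% → €1.69
Dry cleaning (3 garments) €30.44: labor services, buyer-exempt → 0% → €0.00
Key duplication €9.48: labor services, buyer-exempt → 0% → €0.00
Six-pack IPA €10.83: alcohol → 10.75% → €1.16
Subtotal = €157.16; tax = €10.05; total due = €167.21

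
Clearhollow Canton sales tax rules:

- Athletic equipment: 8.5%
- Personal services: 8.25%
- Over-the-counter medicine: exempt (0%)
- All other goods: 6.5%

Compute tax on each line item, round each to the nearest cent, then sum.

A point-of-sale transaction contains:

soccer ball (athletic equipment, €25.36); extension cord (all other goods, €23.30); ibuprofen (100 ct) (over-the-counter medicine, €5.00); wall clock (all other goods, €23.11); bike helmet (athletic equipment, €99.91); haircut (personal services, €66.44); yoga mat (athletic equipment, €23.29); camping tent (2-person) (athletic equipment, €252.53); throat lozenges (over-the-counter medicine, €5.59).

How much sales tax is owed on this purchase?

€42.59

Soccer ball €25.36: athletic equipment → 8.5% → €2.16
Extension cord €23.30: all other goods → 6.5% → €1.51
Ibuprofen (100 ct) €5.00: over-the-counter medicine → 0% → €0.00
Wall clock €23.11: all other goods → 6.5% → €1.50
Bike helmet €99.91: athletic equipment → 8.5% → €8.49
Haircut €66.44: personal services → 8.25% → €5.48
Yoga mat €23.29: athletic equipment → 8.5% → €1.98
Camping tent (2-person) €252.53: athletic equipment → 8.5% → €21.47
Throat lozenges €5.59: over-the-counter medicine → 0% → €0.00
Total tax = €2.16 + €1.51 + €1.50 + €8.49 + €5.48 + €1.98 + €21.47 = €42.59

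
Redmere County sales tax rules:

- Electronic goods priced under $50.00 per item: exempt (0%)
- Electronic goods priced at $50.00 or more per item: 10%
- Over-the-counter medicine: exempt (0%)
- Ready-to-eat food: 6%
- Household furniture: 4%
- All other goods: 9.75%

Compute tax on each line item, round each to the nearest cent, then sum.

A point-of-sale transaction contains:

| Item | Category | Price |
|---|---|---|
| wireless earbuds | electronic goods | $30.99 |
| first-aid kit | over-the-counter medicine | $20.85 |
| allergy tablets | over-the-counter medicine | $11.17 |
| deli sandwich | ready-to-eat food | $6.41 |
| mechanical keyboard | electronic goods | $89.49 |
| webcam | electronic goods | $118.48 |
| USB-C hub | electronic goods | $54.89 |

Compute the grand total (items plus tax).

Wireless earbuds $30.99: electronic goods, under $50.00 → 0% → $0.00
First-aid kit $20.85: over-the-counter medicine → 0% → $0.00
Allergy tablets $11.17: over-the-counter medicine → 0% → $0.00
Deli sandwich $6.41: ready-to-eat food → 6% → $0.38
Mechanical keyboard $89.49: electronic goods, $50.00 or more → 10% → $8.95
Webcam $118.48: electronic goods, $50.00 or more → 10% → $11.85
USB-C hub $54.89: electronic goods, $50.00 or more → 10% → $5.49
Subtotal = $332.28; tax = $26.67; total due = $358.95

$358.95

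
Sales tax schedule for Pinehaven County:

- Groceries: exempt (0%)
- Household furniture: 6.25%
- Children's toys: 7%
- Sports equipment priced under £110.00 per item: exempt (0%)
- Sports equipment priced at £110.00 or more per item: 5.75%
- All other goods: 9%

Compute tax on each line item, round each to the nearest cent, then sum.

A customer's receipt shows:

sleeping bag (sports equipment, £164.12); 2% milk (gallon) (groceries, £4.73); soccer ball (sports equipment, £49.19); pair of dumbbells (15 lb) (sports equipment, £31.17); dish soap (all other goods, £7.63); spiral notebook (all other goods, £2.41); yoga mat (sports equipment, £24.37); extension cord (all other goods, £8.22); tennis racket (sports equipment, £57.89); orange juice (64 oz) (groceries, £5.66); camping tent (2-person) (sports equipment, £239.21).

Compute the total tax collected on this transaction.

£24.84

Sleeping bag £164.12: sports equipment, £110.00 or more → 5.75% → £9.44
2% milk (gallon) £4.73: groceries → 0% → £0.00
Soccer ball £49.19: sports equipment, under £110.00 → 0% → £0.00
Pair of dumbbells (15 lb) £31.17: sports equipment, under £110.00 → 0% → £0.00
Dish soap £7.63: all other goods → 9% → £0.69
Spiral notebook £2.41: all other goods → 9% → £0.22
Yoga mat £24.37: sports equipment, under £110.00 → 0% → £0.00
Extension cord £8.22: all other goods → 9% → £0.74
Tennis racket £57.89: sports equipment, under £110.00 → 0% → £0.00
Orange juice (64 oz) £5.66: groceries → 0% → £0.00
Camping tent (2-person) £239.21: sports equipment, £110.00 or more → 5.75% → £13.75
Total tax = £9.44 + £0.69 + £0.22 + £0.74 + £13.75 = £24.84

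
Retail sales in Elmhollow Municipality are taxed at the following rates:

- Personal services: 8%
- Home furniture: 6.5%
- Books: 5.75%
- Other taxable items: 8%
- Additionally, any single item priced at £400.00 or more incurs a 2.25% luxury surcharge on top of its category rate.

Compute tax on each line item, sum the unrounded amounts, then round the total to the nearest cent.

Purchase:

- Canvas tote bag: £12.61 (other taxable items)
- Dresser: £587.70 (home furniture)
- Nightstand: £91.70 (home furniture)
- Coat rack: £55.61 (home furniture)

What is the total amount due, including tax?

£809.63

Canvas tote bag £12.61: other taxable items → 8% → £1.0088
Dresser £587.70: home furniture → 6.5% + 2.25% surcharge = 8.75% → £51.42375
Nightstand £91.70: home furniture → 6.5% → £5.9605
Coat rack £55.61: home furniture → 6.5% → £3.61465
Subtotal = £747.62; unrounded tax = £62.0077 → £62.01; total due = £809.63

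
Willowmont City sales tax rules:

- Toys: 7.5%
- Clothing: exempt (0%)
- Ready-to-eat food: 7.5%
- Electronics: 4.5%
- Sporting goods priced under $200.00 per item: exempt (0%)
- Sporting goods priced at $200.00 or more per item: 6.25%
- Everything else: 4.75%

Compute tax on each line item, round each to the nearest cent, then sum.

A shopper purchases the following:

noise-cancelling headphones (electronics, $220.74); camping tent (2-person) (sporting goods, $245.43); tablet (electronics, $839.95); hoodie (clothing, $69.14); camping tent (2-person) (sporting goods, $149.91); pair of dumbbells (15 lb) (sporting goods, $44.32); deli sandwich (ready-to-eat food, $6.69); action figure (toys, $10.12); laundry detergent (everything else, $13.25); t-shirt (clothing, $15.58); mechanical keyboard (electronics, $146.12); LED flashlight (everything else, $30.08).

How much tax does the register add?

$72.97

Noise-cancelling headphones $220.74: electronics → 4.5% → $9.93
Camping tent (2-person) $245.43: sporting goods, $200.00 or more → 6.25% → $15.34
Tablet $839.95: electronics → 4.5% → $37.80
Hoodie $69.14: clothing → 0% → $0.00
Camping tent (2-person) $149.91: sporting goods, under $200.00 → 0% → $0.00
Pair of dumbbells (15 lb) $44.32: sporting goods, under $200.00 → 0% → $0.00
Deli sandwich $6.69: ready-to-eat food → 7.5% → $0.50
Action figure $10.12: toys → 7.5% → $0.76
Laundry detergent $13.25: everything else → 4.75% → $0.63
T-shirt $15.58: clothing → 0% → $0.00
Mechanical keyboard $146.12: electronics → 4.5% → $6.58
LED flashlight $30.08: everything else → 4.75% → $1.43
Total tax = $9.93 + $15.34 + $37.80 + $0.50 + $0.76 + $0.63 + $6.58 + $1.43 = $72.97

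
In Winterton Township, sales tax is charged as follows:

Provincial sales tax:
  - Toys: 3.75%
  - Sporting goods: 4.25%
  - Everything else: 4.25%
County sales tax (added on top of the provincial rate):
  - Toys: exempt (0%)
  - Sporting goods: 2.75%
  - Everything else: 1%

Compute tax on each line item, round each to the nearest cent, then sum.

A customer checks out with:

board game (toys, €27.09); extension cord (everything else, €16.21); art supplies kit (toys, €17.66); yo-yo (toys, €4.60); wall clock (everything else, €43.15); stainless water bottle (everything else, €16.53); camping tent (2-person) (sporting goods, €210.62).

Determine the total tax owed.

€20.58

Board game €27.09: toys → 3.75% + 0% county = 3.75% → €1.02
Extension cord €16.21: everything else → 4.25% + 1% county = 5.25% → €0.85
Art supplies kit €17.66: toys → 3.75% + 0% county = 3.75% → €0.66
Yo-yo €4.60: toys → 3.75% + 0% county = 3.75% → €0.17
Wall clock €43.15: everything else → 4.25% + 1% county = 5.25% → €2.27
Stainless water bottle €16.53: everything else → 4.25% + 1% county = 5.25% → €0.87
Camping tent (2-person) €210.62: sporting goods → 4.25% + 2.75% county = 7% → €14.74
Total tax = €1.02 + €0.85 + €0.66 + €0.17 + €2.27 + €0.87 + €14.74 = €20.58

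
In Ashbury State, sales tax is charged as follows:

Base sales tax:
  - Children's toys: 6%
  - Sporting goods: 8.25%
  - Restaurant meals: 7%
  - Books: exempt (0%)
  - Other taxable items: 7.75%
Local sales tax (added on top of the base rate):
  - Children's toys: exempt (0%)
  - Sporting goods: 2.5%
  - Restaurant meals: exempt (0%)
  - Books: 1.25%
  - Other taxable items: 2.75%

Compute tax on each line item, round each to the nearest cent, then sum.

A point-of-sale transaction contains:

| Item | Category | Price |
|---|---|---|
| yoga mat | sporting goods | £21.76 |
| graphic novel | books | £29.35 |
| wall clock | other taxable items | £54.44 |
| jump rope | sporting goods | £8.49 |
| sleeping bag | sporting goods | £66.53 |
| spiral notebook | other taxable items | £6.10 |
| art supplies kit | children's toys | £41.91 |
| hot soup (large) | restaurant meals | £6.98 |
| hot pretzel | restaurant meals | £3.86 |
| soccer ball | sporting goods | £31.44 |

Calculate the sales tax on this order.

Yoga mat £21.76: sporting goods → 8.25% + 2.5% local = 10.75% → £2.34
Graphic novel £29.35: books → 0% + 1.25% local = 1.25% → £0.37
Wall clock £54.44: other taxable items → 7.75% + 2.75% local = 10.5% → £5.72
Jump rope £8.49: sporting goods → 8.25% + 2.5% local = 10.75% → £0.91
Sleeping bag £66.53: sporting goods → 8.25% + 2.5% local = 10.75% → £7.15
Spiral notebook £6.10: other taxable items → 7.75% + 2.75% local = 10.5% → £0.64
Art supplies kit £41.91: children's toys → 6% + 0% local = 6% → £2.51
Hot soup (large) £6.98: restaurant meals → 7% + 0% local = 7% → £0.49
Hot pretzel £3.86: restaurant meals → 7% + 0% local = 7% → £0.27
Soccer ball £31.44: sporting goods → 8.25% + 2.5% local = 10.75% → £3.38
Total tax = £2.34 + £0.37 + £5.72 + £0.91 + £7.15 + £0.64 + £2.51 + £0.49 + £0.27 + £3.38 = £23.78

£23.78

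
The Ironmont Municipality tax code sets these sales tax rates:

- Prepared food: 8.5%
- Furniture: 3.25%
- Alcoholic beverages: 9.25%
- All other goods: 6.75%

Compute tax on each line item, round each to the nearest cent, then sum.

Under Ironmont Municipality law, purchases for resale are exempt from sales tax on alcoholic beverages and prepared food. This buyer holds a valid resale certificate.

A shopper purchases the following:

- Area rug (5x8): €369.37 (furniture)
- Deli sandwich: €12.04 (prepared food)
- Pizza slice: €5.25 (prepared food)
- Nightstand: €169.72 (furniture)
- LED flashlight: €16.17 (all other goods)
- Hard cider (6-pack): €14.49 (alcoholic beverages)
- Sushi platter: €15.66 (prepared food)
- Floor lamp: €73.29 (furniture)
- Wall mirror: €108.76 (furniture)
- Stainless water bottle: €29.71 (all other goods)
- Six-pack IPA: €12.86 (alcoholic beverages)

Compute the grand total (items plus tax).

Area rug (5x8) €369.37: furniture → 3.25% → €12.00
Deli sandwich €12.04: prepared food, buyer-exempt → 0% → €0.00
Pizza slice €5.25: prepared food, buyer-exempt → 0% → €0.00
Nightstand €169.72: furniture → 3.25% → €5.52
LED flashlight €16.17: all other goods → 6.75% → €1.09
Hard cider (6-pack) €14.49: alcoholic beverages, buyer-exempt → 0% → €0.00
Sushi platter €15.66: prepared food, buyer-exempt → 0% → €0.00
Floor lamp €73.29: furniture → 3.25% → €2.38
Wall mirror €108.76: furniture → 3.25% → €3.53
Stainless water bottle €29.71: all other goods → 6.75% → €2.01
Six-pack IPA €12.86: alcoholic beverages, buyer-exempt → 0% → €0.00
Subtotal = €827.32; tax = €26.53; total due = €853.85

€853.85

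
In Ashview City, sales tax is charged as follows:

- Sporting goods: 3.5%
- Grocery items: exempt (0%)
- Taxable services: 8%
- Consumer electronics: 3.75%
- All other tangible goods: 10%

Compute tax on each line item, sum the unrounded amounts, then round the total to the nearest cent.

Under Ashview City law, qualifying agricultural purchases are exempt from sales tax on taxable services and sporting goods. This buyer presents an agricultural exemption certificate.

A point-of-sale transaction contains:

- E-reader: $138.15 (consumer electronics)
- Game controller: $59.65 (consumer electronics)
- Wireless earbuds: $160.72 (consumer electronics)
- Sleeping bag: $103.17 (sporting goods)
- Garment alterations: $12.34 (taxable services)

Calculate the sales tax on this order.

E-reader $138.15: consumer electronics → 3.75% → $5.180625
Game controller $59.65: consumer electronics → 3.75% → $2.236875
Wireless earbuds $160.72: consumer electronics → 3.75% → $6.027
Sleeping bag $103.17: sporting goods, buyer-exempt → 0% → $0.00
Garment alterations $12.34: taxable services, buyer-exempt → 0% → $0.00
Unrounded tax sum = $13.4445 → $13.44

$13.44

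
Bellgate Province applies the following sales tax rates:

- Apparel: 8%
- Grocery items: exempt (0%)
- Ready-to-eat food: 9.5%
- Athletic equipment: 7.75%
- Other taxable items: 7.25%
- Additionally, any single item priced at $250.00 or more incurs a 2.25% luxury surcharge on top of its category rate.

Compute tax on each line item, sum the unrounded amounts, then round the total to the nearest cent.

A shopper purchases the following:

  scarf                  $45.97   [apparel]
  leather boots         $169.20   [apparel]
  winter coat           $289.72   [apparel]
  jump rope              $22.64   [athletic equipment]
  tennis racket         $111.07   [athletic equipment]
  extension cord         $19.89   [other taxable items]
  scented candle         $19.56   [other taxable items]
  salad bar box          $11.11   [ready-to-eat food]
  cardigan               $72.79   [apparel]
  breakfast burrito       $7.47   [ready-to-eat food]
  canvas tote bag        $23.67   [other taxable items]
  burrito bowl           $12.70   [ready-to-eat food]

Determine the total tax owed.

$70.64

Scarf $45.97: apparel → 8% → $3.6776
Leather boots $169.20: apparel → 8% → $13.536
Winter coat $289.72: apparel → 8% + 2.25% surcharge = 10.25% → $29.6963
Jump rope $22.64: athletic equipment → 7.75% → $1.7546
Tennis racket $111.07: athletic equipment → 7.75% → $8.607925
Extension cord $19.89: other taxable items → 7.25% → $1.442025
Scented candle $19.56: other taxable items → 7.25% → $1.4181
Salad bar box $11.11: ready-to-eat food → 9.5% → $1.05545
Cardigan $72.79: apparel → 8% → $5.8232
Breakfast burrito $7.47: ready-to-eat food → 9.5% → $0.70965
Canvas tote bag $23.67: other taxable items → 7.25% → $1.716075
Burrito bowl $12.70: ready-to-eat food → 9.5% → $1.2065
Unrounded tax sum = $70.643425 → $70.64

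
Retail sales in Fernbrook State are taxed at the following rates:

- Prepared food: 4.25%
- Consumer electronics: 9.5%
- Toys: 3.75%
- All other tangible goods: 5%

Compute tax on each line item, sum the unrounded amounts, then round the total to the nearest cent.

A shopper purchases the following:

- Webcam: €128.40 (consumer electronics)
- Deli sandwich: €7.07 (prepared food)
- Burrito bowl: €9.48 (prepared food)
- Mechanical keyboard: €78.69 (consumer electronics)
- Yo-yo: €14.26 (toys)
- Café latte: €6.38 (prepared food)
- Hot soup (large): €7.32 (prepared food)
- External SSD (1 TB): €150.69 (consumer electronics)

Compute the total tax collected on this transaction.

Webcam €128.40: consumer electronics → 9.5% → €12.198
Deli sandwich €7.07: prepared food → 4.25% → €0.300475
Burrito bowl €9.48: prepared food → 4.25% → €0.4029
Mechanical keyboard €78.69: consumer electronics → 9.5% → €7.47555
Yo-yo €14.26: toys → 3.75% → €0.53475
Café latte €6.38: prepared food → 4.25% → €0.27115
Hot soup (large) €7.32: prepared food → 4.25% → €0.3111
External SSD (1 TB) €150.69: consumer electronics → 9.5% → €14.31555
Unrounded tax sum = €35.809475 → €35.81

€35.81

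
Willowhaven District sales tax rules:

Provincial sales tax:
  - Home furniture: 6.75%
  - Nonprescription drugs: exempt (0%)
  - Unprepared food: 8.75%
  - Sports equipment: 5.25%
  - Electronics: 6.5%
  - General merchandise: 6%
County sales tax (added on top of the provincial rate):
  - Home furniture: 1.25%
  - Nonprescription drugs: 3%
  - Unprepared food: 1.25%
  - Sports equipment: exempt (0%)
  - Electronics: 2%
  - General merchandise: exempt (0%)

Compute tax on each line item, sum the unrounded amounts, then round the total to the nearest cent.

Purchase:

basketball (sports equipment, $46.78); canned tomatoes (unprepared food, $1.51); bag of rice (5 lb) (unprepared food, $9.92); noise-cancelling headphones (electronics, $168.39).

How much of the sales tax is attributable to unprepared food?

Canned tomatoes $1.51: unprepared food → 8.75% + 1.25% county = 10% → $0.151
Bag of rice (5 lb) $9.92: unprepared food → 8.75% + 1.25% county = 10% → $0.992
Tax on unprepared food: unrounded sum = $1.143 → $1.14

$1.14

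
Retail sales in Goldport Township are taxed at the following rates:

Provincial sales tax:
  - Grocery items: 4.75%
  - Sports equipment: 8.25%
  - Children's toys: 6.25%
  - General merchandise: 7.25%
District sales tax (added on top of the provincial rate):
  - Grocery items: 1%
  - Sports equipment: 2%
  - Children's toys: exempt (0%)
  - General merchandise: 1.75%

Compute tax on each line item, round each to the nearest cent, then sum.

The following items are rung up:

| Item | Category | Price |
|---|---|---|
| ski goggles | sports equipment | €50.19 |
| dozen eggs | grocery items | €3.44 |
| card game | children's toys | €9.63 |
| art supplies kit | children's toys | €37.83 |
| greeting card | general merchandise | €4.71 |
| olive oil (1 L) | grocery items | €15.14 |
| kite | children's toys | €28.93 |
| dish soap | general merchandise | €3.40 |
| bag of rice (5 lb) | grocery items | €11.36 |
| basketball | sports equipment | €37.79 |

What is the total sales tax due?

Ski goggles €50.19: sports equipment → 8.25% + 2% district = 10.25% → €5.14
Dozen eggs €3.44: grocery items → 4.75% + 1% district = 5.75% → €0.20
Card game €9.63: children's toys → 6.25% + 0% district = 6.25% → €0.60
Art supplies kit €37.83: children's toys → 6.25% + 0% district = 6.25% → €2.36
Greeting card €4.71: general merchandise → 7.25% + 1.75% district = 9% → €0.42
Olive oil (1 L) €15.14: grocery items → 4.75% + 1% district = 5.75% → €0.87
Kite €28.93: children's toys → 6.25% + 0% district = 6.25% → €1.81
Dish soap €3.40: general merchandise → 7.25% + 1.75% district = 9% → €0.31
Bag of rice (5 lb) €11.36: grocery items → 4.75% + 1% district = 5.75% → €0.65
Basketball €37.79: sports equipment → 8.25% + 2% district = 10.25% → €3.87
Total tax = €5.14 + €0.20 + €0.60 + €2.36 + €0.42 + €0.87 + €1.81 + €0.31 + €0.65 + €3.87 = €16.23

€16.23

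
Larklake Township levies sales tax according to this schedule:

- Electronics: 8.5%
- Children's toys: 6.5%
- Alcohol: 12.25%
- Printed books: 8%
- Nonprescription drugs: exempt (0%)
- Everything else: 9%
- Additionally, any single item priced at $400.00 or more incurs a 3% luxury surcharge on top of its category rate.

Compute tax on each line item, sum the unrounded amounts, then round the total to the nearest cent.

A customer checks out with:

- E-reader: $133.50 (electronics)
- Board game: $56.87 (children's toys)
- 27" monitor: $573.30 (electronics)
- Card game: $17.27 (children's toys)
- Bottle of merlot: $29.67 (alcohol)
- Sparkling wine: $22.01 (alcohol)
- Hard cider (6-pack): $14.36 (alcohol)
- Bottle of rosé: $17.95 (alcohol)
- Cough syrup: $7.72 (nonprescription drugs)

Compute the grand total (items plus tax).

E-reader $133.50: electronics → 8.5% → $11.3475
Board game $56.87: children's toys → 6.5% → $3.69655
27" monitor $573.30: electronics → 8.5% + 3% surcharge = 11.5% → $65.9295
Card game $17.27: children's toys → 6.5% → $1.12255
Bottle of merlot $29.67: alcohol → 12.25% → $3.634575
Sparkling wine $22.01: alcohol → 12.25% → $2.696225
Hard cider (6-pack) $14.36: alcohol → 12.25% → $1.7591
Bottle of rosé $17.95: alcohol → 12.25% → $2.198875
Cough syrup $7.72: nonprescription drugs → 0% → $0.00
Subtotal = $872.65; unrounded tax = $92.384875 → $92.38; total due = $965.03

$965.03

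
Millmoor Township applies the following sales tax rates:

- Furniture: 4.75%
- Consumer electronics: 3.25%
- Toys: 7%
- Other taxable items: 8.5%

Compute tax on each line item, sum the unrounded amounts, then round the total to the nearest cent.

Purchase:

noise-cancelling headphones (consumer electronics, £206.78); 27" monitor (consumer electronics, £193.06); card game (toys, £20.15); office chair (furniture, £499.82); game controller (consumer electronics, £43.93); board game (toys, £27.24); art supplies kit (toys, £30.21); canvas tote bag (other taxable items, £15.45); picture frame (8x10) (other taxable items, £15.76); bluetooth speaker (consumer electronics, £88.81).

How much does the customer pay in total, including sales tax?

Noise-cancelling headphones £206.78: consumer electronics → 3.25% → £6.72035
27" monitor £193.06: consumer electronics → 3.25% → £6.27445
Card game £20.15: toys → 7% → £1.4105
Office chair £499.82: furniture → 4.75% → £23.74145
Game controller £43.93: consumer electronics → 3.25% → £1.427725
Board game £27.24: toys → 7% → £1.9068
Art supplies kit £30.21: toys → 7% → £2.1147
Canvas tote bag £15.45: other taxable items → 8.5% → £1.31325
Picture frame (8x10) £15.76: other taxable items → 8.5% → £1.3396
Bluetooth speaker £88.81: consumer electronics → 3.25% → £2.886325
Subtotal = £1141.21; unrounded tax = £49.13515 → £49.14; total due = £1190.35

£1190.35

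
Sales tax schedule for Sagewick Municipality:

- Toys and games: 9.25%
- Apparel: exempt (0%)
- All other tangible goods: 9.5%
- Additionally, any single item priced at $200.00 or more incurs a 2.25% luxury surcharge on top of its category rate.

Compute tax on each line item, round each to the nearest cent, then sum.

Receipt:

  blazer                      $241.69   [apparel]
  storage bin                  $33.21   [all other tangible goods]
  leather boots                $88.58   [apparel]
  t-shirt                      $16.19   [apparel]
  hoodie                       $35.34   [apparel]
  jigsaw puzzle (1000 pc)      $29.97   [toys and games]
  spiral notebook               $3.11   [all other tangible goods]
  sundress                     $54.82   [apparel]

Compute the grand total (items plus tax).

$514.57

Blazer $241.69: apparel → 0% + 2.25% surcharge = 2.25% → $5.44
Storage bin $33.21: all other tangible goods → 9.5% → $3.15
Leather boots $88.58: apparel → 0% → $0.00
T-shirt $16.19: apparel → 0% → $0.00
Hoodie $35.34: apparel → 0% → $0.00
Jigsaw puzzle (1000 pc) $29.97: toys and games → 9.25% → $2.77
Spiral notebook $3.11: all other tangible goods → 9.5% → $0.30
Sundress $54.82: apparel → 0% → $0.00
Subtotal = $502.91; tax = $11.66; total due = $514.57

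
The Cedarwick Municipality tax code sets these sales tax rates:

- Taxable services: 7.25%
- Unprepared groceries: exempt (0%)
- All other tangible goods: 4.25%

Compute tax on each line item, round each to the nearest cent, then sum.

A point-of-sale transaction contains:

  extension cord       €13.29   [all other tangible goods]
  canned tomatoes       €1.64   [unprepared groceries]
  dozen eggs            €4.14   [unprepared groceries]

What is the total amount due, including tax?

€19.63

Extension cord €13.29: all other tangible goods → 4.25% → €0.56
Canned tomatoes €1.64: unprepared groceries → 0% → €0.00
Dozen eggs €4.14: unprepared groceries → 0% → €0.00
Subtotal = €19.07; tax = €0.56; total due = €19.63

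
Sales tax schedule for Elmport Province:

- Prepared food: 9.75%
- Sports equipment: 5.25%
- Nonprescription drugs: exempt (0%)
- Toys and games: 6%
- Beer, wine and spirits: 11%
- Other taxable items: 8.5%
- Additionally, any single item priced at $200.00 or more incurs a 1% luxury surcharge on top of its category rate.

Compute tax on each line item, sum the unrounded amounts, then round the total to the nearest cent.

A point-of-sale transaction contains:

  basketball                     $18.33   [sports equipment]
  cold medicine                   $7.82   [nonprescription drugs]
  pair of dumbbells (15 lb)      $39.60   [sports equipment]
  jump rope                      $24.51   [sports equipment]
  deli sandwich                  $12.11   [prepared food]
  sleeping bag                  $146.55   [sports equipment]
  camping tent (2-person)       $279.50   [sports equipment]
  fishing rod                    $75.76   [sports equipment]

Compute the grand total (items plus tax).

Basketball $18.33: sports equipment → 5.25% → $0.962325
Cold medicine $7.82: nonprescription drugs → 0% → $0.00
Pair of dumbbells (15 lb) $39.60: sports equipment → 5.25% → $2.079
Jump rope $24.51: sports equipment → 5.25% → $1.286775
Deli sandwich $12.11: prepared food → 9.75% → $1.180725
Sleeping bag $146.55: sports equipment → 5.25% → $7.693875
Camping tent (2-person) $279.50: sports equipment → 5.25% + 1% surcharge = 6.25% → $17.46875
Fishing rod $75.76: sports equipment → 5.25% → $3.9774
Subtotal = $604.18; unrounded tax = $34.64885 → $34.65; total due = $638.83

$638.83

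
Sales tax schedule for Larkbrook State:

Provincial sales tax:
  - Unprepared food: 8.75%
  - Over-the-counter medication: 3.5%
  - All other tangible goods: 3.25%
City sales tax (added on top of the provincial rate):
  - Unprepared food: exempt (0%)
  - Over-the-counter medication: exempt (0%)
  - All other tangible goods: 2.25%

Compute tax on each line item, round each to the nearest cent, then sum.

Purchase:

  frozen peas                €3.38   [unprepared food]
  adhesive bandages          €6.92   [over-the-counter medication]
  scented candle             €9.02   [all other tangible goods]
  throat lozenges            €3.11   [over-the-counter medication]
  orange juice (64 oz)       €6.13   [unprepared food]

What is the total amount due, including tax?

Frozen peas €3.38: unprepared food → 8.75% + 0% city = 8.75% → €0.30
Adhesive bandages €6.92: over-the-counter medication → 3.5% + 0% city = 3.5% → €0.24
Scented candle €9.02: all other tangible goods → 3.25% + 2.25% city = 5.5% → €0.50
Throat lozenges €3.11: over-the-counter medication → 3.5% + 0% city = 3.5% → €0.11
Orange juice (64 oz) €6.13: unprepared food → 8.75% + 0% city = 8.75% → €0.54
Subtotal = €28.56; tax = €1.69; total due = €30.25

€30.25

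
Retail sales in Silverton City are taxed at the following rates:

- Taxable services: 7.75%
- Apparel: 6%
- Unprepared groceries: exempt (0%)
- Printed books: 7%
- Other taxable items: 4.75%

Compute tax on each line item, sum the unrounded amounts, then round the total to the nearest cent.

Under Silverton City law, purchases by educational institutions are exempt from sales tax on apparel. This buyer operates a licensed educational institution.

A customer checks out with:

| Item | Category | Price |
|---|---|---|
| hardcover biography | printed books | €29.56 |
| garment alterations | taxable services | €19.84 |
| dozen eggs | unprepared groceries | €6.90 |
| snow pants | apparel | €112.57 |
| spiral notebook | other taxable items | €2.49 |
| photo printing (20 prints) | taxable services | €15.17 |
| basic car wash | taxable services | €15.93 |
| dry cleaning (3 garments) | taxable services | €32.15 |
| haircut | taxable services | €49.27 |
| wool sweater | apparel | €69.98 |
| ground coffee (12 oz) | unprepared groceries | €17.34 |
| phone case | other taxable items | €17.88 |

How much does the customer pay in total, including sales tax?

Hardcover biography €29.56: printed books → 7% → €2.0692
Garment alterations €19.84: taxable services → 7.75% → €1.5376
Dozen eggs €6.90: unprepared groceries → 0% → €0.00
Snow pants €112.57: apparel, buyer-exempt → 0% → €0.00
Spiral notebook €2.49: other taxable items → 4.75% → €0.118275
Photo printing (20 prints) €15.17: taxable services → 7.75% → €1.175675
Basic car wash €15.93: taxable services → 7.75% → €1.234575
Dry cleaning (3 garments) €32.15: taxable services → 7.75% → €2.491625
Haircut €49.27: taxable services → 7.75% → €3.818425
Wool sweater €69.98: apparel, buyer-exempt → 0% → €0.00
Ground coffee (12 oz) €17.34: unprepared groceries → 0% → €0.00
Phone case €17.88: other taxable items → 4.75% → €0.8493
Subtotal = €389.08; unrounded tax = €13.294675 → €13.29; total due = €402.37

€402.37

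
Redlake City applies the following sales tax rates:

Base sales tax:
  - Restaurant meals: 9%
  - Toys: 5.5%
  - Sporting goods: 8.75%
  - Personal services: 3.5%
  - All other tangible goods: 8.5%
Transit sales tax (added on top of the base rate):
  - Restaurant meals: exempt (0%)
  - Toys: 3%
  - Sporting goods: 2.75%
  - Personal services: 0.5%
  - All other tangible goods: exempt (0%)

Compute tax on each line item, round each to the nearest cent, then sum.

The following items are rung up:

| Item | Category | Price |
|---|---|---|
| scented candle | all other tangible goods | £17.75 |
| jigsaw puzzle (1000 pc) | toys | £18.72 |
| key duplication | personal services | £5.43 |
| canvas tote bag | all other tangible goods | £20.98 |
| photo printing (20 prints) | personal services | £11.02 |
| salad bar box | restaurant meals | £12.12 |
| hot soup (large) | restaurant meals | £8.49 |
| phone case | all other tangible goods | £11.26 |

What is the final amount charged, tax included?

Scented candle £17.75: all other tangible goods → 8.5% + 0% transit = 8.5% → £1.51
Jigsaw puzzle (1000 pc) £18.72: toys → 5.5% + 3% transit = 8.5% → £1.59
Key duplication £5.43: personal services → 3.5% + 0.5% transit = 4% → £0.22
Canvas tote bag £20.98: all other tangible goods → 8.5% + 0% transit = 8.5% → £1.78
Photo printing (20 prints) £11.02: personal services → 3.5% + 0.5% transit = 4% → £0.44
Salad bar box £12.12: restaurant meals → 9% + 0% transit = 9% → £1.09
Hot soup (large) £8.49: restaurant meals → 9% + 0% transit = 9% → £0.76
Phone case £11.26: all other tangible goods → 8.5% + 0% transit = 8.5% → £0.96
Subtotal = £105.77; tax = £8.35; total due = £114.12

£114.12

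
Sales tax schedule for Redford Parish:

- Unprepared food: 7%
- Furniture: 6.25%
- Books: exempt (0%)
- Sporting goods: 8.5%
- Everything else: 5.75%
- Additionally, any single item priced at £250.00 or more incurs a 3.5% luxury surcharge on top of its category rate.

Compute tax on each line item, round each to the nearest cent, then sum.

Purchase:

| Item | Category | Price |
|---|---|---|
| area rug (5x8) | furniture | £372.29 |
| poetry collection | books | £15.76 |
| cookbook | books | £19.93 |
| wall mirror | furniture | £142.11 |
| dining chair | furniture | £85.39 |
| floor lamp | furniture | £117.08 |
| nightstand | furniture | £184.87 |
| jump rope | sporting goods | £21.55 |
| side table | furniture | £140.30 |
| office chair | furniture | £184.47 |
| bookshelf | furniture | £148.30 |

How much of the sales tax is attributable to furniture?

£98.96

Area rug (5x8) £372.29: furniture → 6.25% + 3.5% surcharge = 9.75% → £36.30
Wall mirror £142.11: furniture → 6.25% → £8.88
Dining chair £85.39: furniture → 6.25% → £5.34
Floor lamp £117.08: furniture → 6.25% → £7.32
Nightstand £184.87: furniture → 6.25% → £11.55
Side table £140.30: furniture → 6.25% → £8.77
Office chair £184.47: furniture → 6.25% → £11.53
Bookshelf £148.30: furniture → 6.25% → £9.27
Tax on furniture = £36.30 + £8.88 + £5.34 + £7.32 + £11.55 + £8.77 + £11.53 + £9.27 = £98.96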